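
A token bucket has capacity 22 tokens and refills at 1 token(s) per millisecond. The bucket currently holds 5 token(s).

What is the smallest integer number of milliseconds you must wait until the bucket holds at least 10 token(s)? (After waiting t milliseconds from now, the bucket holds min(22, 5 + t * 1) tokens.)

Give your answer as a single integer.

Answer: 5

Derivation:
Need 5 + t * 1 >= 10, so t >= 5/1.
Smallest integer t = ceil(5/1) = 5.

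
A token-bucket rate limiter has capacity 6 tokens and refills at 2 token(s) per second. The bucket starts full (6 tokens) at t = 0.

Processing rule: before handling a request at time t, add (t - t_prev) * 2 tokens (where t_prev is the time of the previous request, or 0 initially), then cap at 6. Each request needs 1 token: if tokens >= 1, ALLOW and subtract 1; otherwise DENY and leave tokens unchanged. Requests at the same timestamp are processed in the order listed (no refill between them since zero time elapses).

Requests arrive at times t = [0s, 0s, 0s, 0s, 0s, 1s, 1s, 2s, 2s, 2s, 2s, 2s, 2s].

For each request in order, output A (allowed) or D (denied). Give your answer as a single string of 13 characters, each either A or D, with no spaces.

Simulating step by step:
  req#1 t=0s: ALLOW
  req#2 t=0s: ALLOW
  req#3 t=0s: ALLOW
  req#4 t=0s: ALLOW
  req#5 t=0s: ALLOW
  req#6 t=1s: ALLOW
  req#7 t=1s: ALLOW
  req#8 t=2s: ALLOW
  req#9 t=2s: ALLOW
  req#10 t=2s: ALLOW
  req#11 t=2s: DENY
  req#12 t=2s: DENY
  req#13 t=2s: DENY

Answer: AAAAAAAAAADDD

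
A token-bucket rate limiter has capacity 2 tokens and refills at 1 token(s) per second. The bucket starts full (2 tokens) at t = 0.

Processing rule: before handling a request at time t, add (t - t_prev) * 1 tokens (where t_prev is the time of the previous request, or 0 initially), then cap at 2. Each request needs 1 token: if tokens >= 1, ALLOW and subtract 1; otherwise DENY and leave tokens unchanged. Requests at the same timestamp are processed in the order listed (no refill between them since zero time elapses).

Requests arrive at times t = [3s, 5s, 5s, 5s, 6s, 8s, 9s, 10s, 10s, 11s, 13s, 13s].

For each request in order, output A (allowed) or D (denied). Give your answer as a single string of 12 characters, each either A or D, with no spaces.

Answer: AAADAAAAAAAA

Derivation:
Simulating step by step:
  req#1 t=3s: ALLOW
  req#2 t=5s: ALLOW
  req#3 t=5s: ALLOW
  req#4 t=5s: DENY
  req#5 t=6s: ALLOW
  req#6 t=8s: ALLOW
  req#7 t=9s: ALLOW
  req#8 t=10s: ALLOW
  req#9 t=10s: ALLOW
  req#10 t=11s: ALLOW
  req#11 t=13s: ALLOW
  req#12 t=13s: ALLOW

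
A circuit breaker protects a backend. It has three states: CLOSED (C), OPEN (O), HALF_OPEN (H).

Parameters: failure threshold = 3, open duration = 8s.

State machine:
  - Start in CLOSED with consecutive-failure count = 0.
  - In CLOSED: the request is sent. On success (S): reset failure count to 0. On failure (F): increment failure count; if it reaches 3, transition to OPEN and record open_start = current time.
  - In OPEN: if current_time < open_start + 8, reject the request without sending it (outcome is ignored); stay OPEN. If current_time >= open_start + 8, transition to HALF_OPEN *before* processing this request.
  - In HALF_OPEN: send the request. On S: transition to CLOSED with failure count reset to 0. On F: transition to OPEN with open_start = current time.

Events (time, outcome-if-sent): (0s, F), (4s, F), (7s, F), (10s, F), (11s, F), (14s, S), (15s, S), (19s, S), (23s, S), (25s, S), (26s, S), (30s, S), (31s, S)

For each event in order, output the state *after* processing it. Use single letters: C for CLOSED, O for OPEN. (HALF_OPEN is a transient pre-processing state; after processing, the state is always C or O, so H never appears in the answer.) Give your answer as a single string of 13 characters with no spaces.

State after each event:
  event#1 t=0s outcome=F: state=CLOSED
  event#2 t=4s outcome=F: state=CLOSED
  event#3 t=7s outcome=F: state=OPEN
  event#4 t=10s outcome=F: state=OPEN
  event#5 t=11s outcome=F: state=OPEN
  event#6 t=14s outcome=S: state=OPEN
  event#7 t=15s outcome=S: state=CLOSED
  event#8 t=19s outcome=S: state=CLOSED
  event#9 t=23s outcome=S: state=CLOSED
  event#10 t=25s outcome=S: state=CLOSED
  event#11 t=26s outcome=S: state=CLOSED
  event#12 t=30s outcome=S: state=CLOSED
  event#13 t=31s outcome=S: state=CLOSED

Answer: CCOOOOCCCCCCC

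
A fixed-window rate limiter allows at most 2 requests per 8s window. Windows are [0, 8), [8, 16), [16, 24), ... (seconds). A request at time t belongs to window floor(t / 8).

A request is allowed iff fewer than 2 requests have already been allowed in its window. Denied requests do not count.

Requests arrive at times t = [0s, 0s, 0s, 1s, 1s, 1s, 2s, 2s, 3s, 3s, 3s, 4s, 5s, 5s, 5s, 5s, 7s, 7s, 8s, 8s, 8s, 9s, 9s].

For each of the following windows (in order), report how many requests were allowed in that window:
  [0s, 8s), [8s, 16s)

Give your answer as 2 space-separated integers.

Answer: 2 2

Derivation:
Processing requests:
  req#1 t=0s (window 0): ALLOW
  req#2 t=0s (window 0): ALLOW
  req#3 t=0s (window 0): DENY
  req#4 t=1s (window 0): DENY
  req#5 t=1s (window 0): DENY
  req#6 t=1s (window 0): DENY
  req#7 t=2s (window 0): DENY
  req#8 t=2s (window 0): DENY
  req#9 t=3s (window 0): DENY
  req#10 t=3s (window 0): DENY
  req#11 t=3s (window 0): DENY
  req#12 t=4s (window 0): DENY
  req#13 t=5s (window 0): DENY
  req#14 t=5s (window 0): DENY
  req#15 t=5s (window 0): DENY
  req#16 t=5s (window 0): DENY
  req#17 t=7s (window 0): DENY
  req#18 t=7s (window 0): DENY
  req#19 t=8s (window 1): ALLOW
  req#20 t=8s (window 1): ALLOW
  req#21 t=8s (window 1): DENY
  req#22 t=9s (window 1): DENY
  req#23 t=9s (window 1): DENY

Allowed counts by window: 2 2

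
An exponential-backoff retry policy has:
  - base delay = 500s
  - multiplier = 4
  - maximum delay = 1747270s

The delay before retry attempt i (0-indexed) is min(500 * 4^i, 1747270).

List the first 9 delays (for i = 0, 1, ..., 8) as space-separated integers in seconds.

Computing each delay:
  i=0: min(500*4^0, 1747270) = 500
  i=1: min(500*4^1, 1747270) = 2000
  i=2: min(500*4^2, 1747270) = 8000
  i=3: min(500*4^3, 1747270) = 32000
  i=4: min(500*4^4, 1747270) = 128000
  i=5: min(500*4^5, 1747270) = 512000
  i=6: min(500*4^6, 1747270) = 1747270
  i=7: min(500*4^7, 1747270) = 1747270
  i=8: min(500*4^8, 1747270) = 1747270

Answer: 500 2000 8000 32000 128000 512000 1747270 1747270 1747270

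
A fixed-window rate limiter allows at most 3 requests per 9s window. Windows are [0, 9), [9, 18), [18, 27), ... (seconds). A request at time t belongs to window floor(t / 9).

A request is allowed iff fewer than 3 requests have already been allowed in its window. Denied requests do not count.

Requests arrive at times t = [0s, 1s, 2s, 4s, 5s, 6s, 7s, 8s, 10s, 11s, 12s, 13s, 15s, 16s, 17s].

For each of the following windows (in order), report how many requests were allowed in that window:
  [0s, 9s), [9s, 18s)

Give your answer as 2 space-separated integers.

Answer: 3 3

Derivation:
Processing requests:
  req#1 t=0s (window 0): ALLOW
  req#2 t=1s (window 0): ALLOW
  req#3 t=2s (window 0): ALLOW
  req#4 t=4s (window 0): DENY
  req#5 t=5s (window 0): DENY
  req#6 t=6s (window 0): DENY
  req#7 t=7s (window 0): DENY
  req#8 t=8s (window 0): DENY
  req#9 t=10s (window 1): ALLOW
  req#10 t=11s (window 1): ALLOW
  req#11 t=12s (window 1): ALLOW
  req#12 t=13s (window 1): DENY
  req#13 t=15s (window 1): DENY
  req#14 t=16s (window 1): DENY
  req#15 t=17s (window 1): DENY

Allowed counts by window: 3 3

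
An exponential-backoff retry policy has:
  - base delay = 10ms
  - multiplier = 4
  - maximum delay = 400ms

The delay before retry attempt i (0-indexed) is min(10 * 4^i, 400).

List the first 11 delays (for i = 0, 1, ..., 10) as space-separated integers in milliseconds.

Answer: 10 40 160 400 400 400 400 400 400 400 400

Derivation:
Computing each delay:
  i=0: min(10*4^0, 400) = 10
  i=1: min(10*4^1, 400) = 40
  i=2: min(10*4^2, 400) = 160
  i=3: min(10*4^3, 400) = 400
  i=4: min(10*4^4, 400) = 400
  i=5: min(10*4^5, 400) = 400
  i=6: min(10*4^6, 400) = 400
  i=7: min(10*4^7, 400) = 400
  i=8: min(10*4^8, 400) = 400
  i=9: min(10*4^9, 400) = 400
  i=10: min(10*4^10, 400) = 400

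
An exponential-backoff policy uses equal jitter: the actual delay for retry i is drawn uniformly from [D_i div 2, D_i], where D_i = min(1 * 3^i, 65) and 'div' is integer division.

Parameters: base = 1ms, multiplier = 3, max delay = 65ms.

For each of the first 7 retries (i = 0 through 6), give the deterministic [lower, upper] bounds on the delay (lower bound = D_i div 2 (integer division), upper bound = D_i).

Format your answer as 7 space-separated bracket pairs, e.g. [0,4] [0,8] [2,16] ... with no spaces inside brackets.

Answer: [0,1] [1,3] [4,9] [13,27] [32,65] [32,65] [32,65]

Derivation:
Computing bounds per retry:
  i=0: D_i=min(1*3^0,65)=1, bounds=[0,1]
  i=1: D_i=min(1*3^1,65)=3, bounds=[1,3]
  i=2: D_i=min(1*3^2,65)=9, bounds=[4,9]
  i=3: D_i=min(1*3^3,65)=27, bounds=[13,27]
  i=4: D_i=min(1*3^4,65)=65, bounds=[32,65]
  i=5: D_i=min(1*3^5,65)=65, bounds=[32,65]
  i=6: D_i=min(1*3^6,65)=65, bounds=[32,65]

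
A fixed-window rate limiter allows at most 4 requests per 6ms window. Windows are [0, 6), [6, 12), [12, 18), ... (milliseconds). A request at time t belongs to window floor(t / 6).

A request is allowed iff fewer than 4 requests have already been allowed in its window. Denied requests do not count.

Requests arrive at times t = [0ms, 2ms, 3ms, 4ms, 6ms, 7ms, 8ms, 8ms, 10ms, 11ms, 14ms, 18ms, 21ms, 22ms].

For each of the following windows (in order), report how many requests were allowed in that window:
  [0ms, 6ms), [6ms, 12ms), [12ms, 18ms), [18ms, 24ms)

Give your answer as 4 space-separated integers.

Answer: 4 4 1 3

Derivation:
Processing requests:
  req#1 t=0ms (window 0): ALLOW
  req#2 t=2ms (window 0): ALLOW
  req#3 t=3ms (window 0): ALLOW
  req#4 t=4ms (window 0): ALLOW
  req#5 t=6ms (window 1): ALLOW
  req#6 t=7ms (window 1): ALLOW
  req#7 t=8ms (window 1): ALLOW
  req#8 t=8ms (window 1): ALLOW
  req#9 t=10ms (window 1): DENY
  req#10 t=11ms (window 1): DENY
  req#11 t=14ms (window 2): ALLOW
  req#12 t=18ms (window 3): ALLOW
  req#13 t=21ms (window 3): ALLOW
  req#14 t=22ms (window 3): ALLOW

Allowed counts by window: 4 4 1 3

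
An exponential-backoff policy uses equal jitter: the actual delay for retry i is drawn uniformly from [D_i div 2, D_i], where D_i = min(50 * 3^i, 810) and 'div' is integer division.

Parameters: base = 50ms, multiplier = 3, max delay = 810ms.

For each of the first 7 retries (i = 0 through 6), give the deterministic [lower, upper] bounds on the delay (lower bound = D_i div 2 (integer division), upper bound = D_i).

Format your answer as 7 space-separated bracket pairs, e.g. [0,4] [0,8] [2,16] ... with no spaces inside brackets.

Answer: [25,50] [75,150] [225,450] [405,810] [405,810] [405,810] [405,810]

Derivation:
Computing bounds per retry:
  i=0: D_i=min(50*3^0,810)=50, bounds=[25,50]
  i=1: D_i=min(50*3^1,810)=150, bounds=[75,150]
  i=2: D_i=min(50*3^2,810)=450, bounds=[225,450]
  i=3: D_i=min(50*3^3,810)=810, bounds=[405,810]
  i=4: D_i=min(50*3^4,810)=810, bounds=[405,810]
  i=5: D_i=min(50*3^5,810)=810, bounds=[405,810]
  i=6: D_i=min(50*3^6,810)=810, bounds=[405,810]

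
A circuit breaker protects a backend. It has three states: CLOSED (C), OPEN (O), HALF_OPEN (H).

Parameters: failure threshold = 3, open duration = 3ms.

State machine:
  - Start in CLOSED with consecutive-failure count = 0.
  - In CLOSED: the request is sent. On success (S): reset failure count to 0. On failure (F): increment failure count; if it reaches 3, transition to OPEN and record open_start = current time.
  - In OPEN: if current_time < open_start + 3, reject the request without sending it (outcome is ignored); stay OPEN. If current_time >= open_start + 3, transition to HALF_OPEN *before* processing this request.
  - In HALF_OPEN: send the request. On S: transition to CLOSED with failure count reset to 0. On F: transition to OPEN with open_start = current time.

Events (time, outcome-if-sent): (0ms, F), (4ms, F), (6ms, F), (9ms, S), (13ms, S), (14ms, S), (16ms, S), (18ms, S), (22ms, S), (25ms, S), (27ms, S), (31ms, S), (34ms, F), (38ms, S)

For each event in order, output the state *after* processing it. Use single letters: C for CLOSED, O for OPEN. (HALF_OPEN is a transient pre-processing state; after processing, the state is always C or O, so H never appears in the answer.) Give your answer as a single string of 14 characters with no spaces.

Answer: CCOCCCCCCCCCCC

Derivation:
State after each event:
  event#1 t=0ms outcome=F: state=CLOSED
  event#2 t=4ms outcome=F: state=CLOSED
  event#3 t=6ms outcome=F: state=OPEN
  event#4 t=9ms outcome=S: state=CLOSED
  event#5 t=13ms outcome=S: state=CLOSED
  event#6 t=14ms outcome=S: state=CLOSED
  event#7 t=16ms outcome=S: state=CLOSED
  event#8 t=18ms outcome=S: state=CLOSED
  event#9 t=22ms outcome=S: state=CLOSED
  event#10 t=25ms outcome=S: state=CLOSED
  event#11 t=27ms outcome=S: state=CLOSED
  event#12 t=31ms outcome=S: state=CLOSED
  event#13 t=34ms outcome=F: state=CLOSED
  event#14 t=38ms outcome=S: state=CLOSED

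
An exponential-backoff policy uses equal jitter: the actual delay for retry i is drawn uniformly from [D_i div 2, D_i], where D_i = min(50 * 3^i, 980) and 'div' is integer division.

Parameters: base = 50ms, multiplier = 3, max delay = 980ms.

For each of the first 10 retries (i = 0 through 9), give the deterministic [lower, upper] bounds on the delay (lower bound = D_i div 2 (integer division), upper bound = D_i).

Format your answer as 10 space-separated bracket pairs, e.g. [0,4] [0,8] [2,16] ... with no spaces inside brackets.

Computing bounds per retry:
  i=0: D_i=min(50*3^0,980)=50, bounds=[25,50]
  i=1: D_i=min(50*3^1,980)=150, bounds=[75,150]
  i=2: D_i=min(50*3^2,980)=450, bounds=[225,450]
  i=3: D_i=min(50*3^3,980)=980, bounds=[490,980]
  i=4: D_i=min(50*3^4,980)=980, bounds=[490,980]
  i=5: D_i=min(50*3^5,980)=980, bounds=[490,980]
  i=6: D_i=min(50*3^6,980)=980, bounds=[490,980]
  i=7: D_i=min(50*3^7,980)=980, bounds=[490,980]
  i=8: D_i=min(50*3^8,980)=980, bounds=[490,980]
  i=9: D_i=min(50*3^9,980)=980, bounds=[490,980]

Answer: [25,50] [75,150] [225,450] [490,980] [490,980] [490,980] [490,980] [490,980] [490,980] [490,980]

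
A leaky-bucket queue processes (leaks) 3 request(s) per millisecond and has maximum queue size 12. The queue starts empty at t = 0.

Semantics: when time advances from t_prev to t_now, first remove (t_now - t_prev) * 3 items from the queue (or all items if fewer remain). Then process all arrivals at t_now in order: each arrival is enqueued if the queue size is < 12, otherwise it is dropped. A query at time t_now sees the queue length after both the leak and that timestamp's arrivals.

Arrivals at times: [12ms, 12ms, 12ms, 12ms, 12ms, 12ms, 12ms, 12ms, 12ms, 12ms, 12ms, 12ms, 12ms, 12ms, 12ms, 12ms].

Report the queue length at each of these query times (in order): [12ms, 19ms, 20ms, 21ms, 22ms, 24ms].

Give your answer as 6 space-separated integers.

Answer: 12 0 0 0 0 0

Derivation:
Queue lengths at query times:
  query t=12ms: backlog = 12
  query t=19ms: backlog = 0
  query t=20ms: backlog = 0
  query t=21ms: backlog = 0
  query t=22ms: backlog = 0
  query t=24ms: backlog = 0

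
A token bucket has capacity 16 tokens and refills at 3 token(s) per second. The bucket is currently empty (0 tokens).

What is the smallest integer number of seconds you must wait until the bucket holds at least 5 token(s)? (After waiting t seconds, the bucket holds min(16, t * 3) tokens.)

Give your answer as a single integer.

Need t * 3 >= 5, so t >= 5/3.
Smallest integer t = ceil(5/3) = 2.

Answer: 2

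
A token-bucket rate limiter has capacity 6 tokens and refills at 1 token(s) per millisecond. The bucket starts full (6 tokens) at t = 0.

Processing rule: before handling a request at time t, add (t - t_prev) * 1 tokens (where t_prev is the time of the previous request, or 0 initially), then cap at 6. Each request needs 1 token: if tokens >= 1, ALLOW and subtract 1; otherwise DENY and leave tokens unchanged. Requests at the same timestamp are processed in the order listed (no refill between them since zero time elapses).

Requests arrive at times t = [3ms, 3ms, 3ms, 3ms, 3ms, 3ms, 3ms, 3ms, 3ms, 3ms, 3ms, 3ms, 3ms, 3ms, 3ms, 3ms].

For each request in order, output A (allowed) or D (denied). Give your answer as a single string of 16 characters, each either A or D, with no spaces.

Simulating step by step:
  req#1 t=3ms: ALLOW
  req#2 t=3ms: ALLOW
  req#3 t=3ms: ALLOW
  req#4 t=3ms: ALLOW
  req#5 t=3ms: ALLOW
  req#6 t=3ms: ALLOW
  req#7 t=3ms: DENY
  req#8 t=3ms: DENY
  req#9 t=3ms: DENY
  req#10 t=3ms: DENY
  req#11 t=3ms: DENY
  req#12 t=3ms: DENY
  req#13 t=3ms: DENY
  req#14 t=3ms: DENY
  req#15 t=3ms: DENY
  req#16 t=3ms: DENY

Answer: AAAAAADDDDDDDDDD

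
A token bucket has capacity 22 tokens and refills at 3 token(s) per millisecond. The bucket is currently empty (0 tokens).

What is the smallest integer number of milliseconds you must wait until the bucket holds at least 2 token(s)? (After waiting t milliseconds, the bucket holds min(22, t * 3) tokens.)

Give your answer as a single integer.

Need t * 3 >= 2, so t >= 2/3.
Smallest integer t = ceil(2/3) = 1.

Answer: 1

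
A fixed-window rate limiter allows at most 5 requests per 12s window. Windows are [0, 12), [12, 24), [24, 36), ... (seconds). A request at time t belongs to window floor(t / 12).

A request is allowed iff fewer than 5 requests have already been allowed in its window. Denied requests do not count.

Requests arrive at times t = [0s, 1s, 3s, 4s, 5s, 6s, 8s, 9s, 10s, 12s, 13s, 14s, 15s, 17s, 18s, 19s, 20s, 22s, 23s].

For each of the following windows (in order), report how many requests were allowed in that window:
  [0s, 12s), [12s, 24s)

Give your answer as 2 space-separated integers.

Processing requests:
  req#1 t=0s (window 0): ALLOW
  req#2 t=1s (window 0): ALLOW
  req#3 t=3s (window 0): ALLOW
  req#4 t=4s (window 0): ALLOW
  req#5 t=5s (window 0): ALLOW
  req#6 t=6s (window 0): DENY
  req#7 t=8s (window 0): DENY
  req#8 t=9s (window 0): DENY
  req#9 t=10s (window 0): DENY
  req#10 t=12s (window 1): ALLOW
  req#11 t=13s (window 1): ALLOW
  req#12 t=14s (window 1): ALLOW
  req#13 t=15s (window 1): ALLOW
  req#14 t=17s (window 1): ALLOW
  req#15 t=18s (window 1): DENY
  req#16 t=19s (window 1): DENY
  req#17 t=20s (window 1): DENY
  req#18 t=22s (window 1): DENY
  req#19 t=23s (window 1): DENY

Allowed counts by window: 5 5

Answer: 5 5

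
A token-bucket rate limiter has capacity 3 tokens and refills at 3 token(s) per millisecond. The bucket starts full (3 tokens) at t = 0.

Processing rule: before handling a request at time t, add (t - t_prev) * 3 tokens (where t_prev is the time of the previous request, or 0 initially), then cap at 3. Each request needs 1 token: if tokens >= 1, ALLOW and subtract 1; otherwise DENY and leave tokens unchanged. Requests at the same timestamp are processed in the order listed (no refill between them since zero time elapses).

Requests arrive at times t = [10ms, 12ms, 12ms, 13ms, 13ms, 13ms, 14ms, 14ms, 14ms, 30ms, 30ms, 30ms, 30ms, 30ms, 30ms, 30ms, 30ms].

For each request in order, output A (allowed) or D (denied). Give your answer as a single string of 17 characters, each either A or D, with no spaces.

Answer: AAAAAAAAAAAADDDDD

Derivation:
Simulating step by step:
  req#1 t=10ms: ALLOW
  req#2 t=12ms: ALLOW
  req#3 t=12ms: ALLOW
  req#4 t=13ms: ALLOW
  req#5 t=13ms: ALLOW
  req#6 t=13ms: ALLOW
  req#7 t=14ms: ALLOW
  req#8 t=14ms: ALLOW
  req#9 t=14ms: ALLOW
  req#10 t=30ms: ALLOW
  req#11 t=30ms: ALLOW
  req#12 t=30ms: ALLOW
  req#13 t=30ms: DENY
  req#14 t=30ms: DENY
  req#15 t=30ms: DENY
  req#16 t=30ms: DENY
  req#17 t=30ms: DENY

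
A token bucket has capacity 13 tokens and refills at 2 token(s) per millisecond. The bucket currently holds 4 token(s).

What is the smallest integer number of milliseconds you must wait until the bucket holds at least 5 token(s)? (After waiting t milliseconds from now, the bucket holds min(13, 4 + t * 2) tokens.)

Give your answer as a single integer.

Need 4 + t * 2 >= 5, so t >= 1/2.
Smallest integer t = ceil(1/2) = 1.

Answer: 1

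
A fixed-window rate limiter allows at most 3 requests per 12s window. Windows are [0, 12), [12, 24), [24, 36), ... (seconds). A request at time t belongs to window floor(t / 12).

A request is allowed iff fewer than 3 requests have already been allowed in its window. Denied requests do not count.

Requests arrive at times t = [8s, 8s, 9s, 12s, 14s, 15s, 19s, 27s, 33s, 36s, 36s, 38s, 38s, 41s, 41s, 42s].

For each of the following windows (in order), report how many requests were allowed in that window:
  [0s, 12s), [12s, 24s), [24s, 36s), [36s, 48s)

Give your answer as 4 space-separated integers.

Processing requests:
  req#1 t=8s (window 0): ALLOW
  req#2 t=8s (window 0): ALLOW
  req#3 t=9s (window 0): ALLOW
  req#4 t=12s (window 1): ALLOW
  req#5 t=14s (window 1): ALLOW
  req#6 t=15s (window 1): ALLOW
  req#7 t=19s (window 1): DENY
  req#8 t=27s (window 2): ALLOW
  req#9 t=33s (window 2): ALLOW
  req#10 t=36s (window 3): ALLOW
  req#11 t=36s (window 3): ALLOW
  req#12 t=38s (window 3): ALLOW
  req#13 t=38s (window 3): DENY
  req#14 t=41s (window 3): DENY
  req#15 t=41s (window 3): DENY
  req#16 t=42s (window 3): DENY

Allowed counts by window: 3 3 2 3

Answer: 3 3 2 3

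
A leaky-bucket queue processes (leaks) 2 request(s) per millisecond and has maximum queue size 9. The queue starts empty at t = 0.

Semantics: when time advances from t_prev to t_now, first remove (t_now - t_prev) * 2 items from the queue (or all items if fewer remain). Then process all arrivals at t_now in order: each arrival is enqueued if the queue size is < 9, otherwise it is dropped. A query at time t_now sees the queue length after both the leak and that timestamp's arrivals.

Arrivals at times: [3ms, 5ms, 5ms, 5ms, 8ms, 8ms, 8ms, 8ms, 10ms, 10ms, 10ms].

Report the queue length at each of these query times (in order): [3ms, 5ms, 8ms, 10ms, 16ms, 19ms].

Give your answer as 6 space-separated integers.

Queue lengths at query times:
  query t=3ms: backlog = 1
  query t=5ms: backlog = 3
  query t=8ms: backlog = 4
  query t=10ms: backlog = 3
  query t=16ms: backlog = 0
  query t=19ms: backlog = 0

Answer: 1 3 4 3 0 0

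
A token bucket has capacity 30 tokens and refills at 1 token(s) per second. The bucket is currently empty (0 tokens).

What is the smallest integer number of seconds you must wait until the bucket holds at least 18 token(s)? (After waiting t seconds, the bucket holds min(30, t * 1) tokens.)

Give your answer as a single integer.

Answer: 18

Derivation:
Need t * 1 >= 18, so t >= 18/1.
Smallest integer t = ceil(18/1) = 18.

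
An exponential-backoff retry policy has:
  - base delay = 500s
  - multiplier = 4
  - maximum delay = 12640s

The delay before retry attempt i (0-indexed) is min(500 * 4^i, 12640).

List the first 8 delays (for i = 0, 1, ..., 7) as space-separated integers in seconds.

Computing each delay:
  i=0: min(500*4^0, 12640) = 500
  i=1: min(500*4^1, 12640) = 2000
  i=2: min(500*4^2, 12640) = 8000
  i=3: min(500*4^3, 12640) = 12640
  i=4: min(500*4^4, 12640) = 12640
  i=5: min(500*4^5, 12640) = 12640
  i=6: min(500*4^6, 12640) = 12640
  i=7: min(500*4^7, 12640) = 12640

Answer: 500 2000 8000 12640 12640 12640 12640 12640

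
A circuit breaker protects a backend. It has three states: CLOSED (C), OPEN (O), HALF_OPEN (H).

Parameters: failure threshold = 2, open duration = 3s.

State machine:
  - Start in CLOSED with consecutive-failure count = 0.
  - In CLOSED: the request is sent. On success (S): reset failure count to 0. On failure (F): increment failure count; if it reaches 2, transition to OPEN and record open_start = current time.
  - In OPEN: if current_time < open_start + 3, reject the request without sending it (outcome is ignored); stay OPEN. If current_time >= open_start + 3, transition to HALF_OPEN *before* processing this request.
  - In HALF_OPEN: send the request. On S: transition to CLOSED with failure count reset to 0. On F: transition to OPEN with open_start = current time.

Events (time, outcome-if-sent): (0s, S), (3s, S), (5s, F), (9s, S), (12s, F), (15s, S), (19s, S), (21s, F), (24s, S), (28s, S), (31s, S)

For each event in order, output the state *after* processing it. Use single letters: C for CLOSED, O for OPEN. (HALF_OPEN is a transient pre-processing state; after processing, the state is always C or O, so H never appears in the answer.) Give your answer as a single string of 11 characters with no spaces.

State after each event:
  event#1 t=0s outcome=S: state=CLOSED
  event#2 t=3s outcome=S: state=CLOSED
  event#3 t=5s outcome=F: state=CLOSED
  event#4 t=9s outcome=S: state=CLOSED
  event#5 t=12s outcome=F: state=CLOSED
  event#6 t=15s outcome=S: state=CLOSED
  event#7 t=19s outcome=S: state=CLOSED
  event#8 t=21s outcome=F: state=CLOSED
  event#9 t=24s outcome=S: state=CLOSED
  event#10 t=28s outcome=S: state=CLOSED
  event#11 t=31s outcome=S: state=CLOSED

Answer: CCCCCCCCCCC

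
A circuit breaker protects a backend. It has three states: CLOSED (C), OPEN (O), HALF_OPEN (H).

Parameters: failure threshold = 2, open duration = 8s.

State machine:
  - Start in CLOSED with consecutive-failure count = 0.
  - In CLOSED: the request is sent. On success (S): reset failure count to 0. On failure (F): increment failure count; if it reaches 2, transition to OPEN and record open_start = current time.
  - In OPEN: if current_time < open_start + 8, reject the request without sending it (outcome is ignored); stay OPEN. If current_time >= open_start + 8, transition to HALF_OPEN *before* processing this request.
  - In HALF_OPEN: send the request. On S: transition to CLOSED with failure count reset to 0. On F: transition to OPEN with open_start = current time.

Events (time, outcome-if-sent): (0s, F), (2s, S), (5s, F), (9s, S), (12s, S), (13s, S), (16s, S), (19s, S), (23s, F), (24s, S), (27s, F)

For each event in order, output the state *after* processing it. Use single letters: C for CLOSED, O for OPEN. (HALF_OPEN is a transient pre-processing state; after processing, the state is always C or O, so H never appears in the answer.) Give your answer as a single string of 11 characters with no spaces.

Answer: CCCCCCCCCCC

Derivation:
State after each event:
  event#1 t=0s outcome=F: state=CLOSED
  event#2 t=2s outcome=S: state=CLOSED
  event#3 t=5s outcome=F: state=CLOSED
  event#4 t=9s outcome=S: state=CLOSED
  event#5 t=12s outcome=S: state=CLOSED
  event#6 t=13s outcome=S: state=CLOSED
  event#7 t=16s outcome=S: state=CLOSED
  event#8 t=19s outcome=S: state=CLOSED
  event#9 t=23s outcome=F: state=CLOSED
  event#10 t=24s outcome=S: state=CLOSED
  event#11 t=27s outcome=F: state=CLOSED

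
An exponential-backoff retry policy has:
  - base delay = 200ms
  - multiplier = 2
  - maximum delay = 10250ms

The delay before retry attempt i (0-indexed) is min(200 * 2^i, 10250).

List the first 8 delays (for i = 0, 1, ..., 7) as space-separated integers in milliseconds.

Computing each delay:
  i=0: min(200*2^0, 10250) = 200
  i=1: min(200*2^1, 10250) = 400
  i=2: min(200*2^2, 10250) = 800
  i=3: min(200*2^3, 10250) = 1600
  i=4: min(200*2^4, 10250) = 3200
  i=5: min(200*2^5, 10250) = 6400
  i=6: min(200*2^6, 10250) = 10250
  i=7: min(200*2^7, 10250) = 10250

Answer: 200 400 800 1600 3200 6400 10250 10250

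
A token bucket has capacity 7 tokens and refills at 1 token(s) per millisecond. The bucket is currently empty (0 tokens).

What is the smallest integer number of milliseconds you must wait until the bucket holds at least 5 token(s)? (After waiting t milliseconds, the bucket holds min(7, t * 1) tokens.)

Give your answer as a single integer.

Answer: 5

Derivation:
Need t * 1 >= 5, so t >= 5/1.
Smallest integer t = ceil(5/1) = 5.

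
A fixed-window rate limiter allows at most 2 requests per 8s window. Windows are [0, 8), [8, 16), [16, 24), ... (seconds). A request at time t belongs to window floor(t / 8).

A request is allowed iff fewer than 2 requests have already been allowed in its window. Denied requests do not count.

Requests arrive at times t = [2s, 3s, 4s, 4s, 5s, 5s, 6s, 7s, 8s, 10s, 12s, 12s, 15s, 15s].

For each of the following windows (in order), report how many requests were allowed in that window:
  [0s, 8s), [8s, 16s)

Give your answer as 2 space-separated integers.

Answer: 2 2

Derivation:
Processing requests:
  req#1 t=2s (window 0): ALLOW
  req#2 t=3s (window 0): ALLOW
  req#3 t=4s (window 0): DENY
  req#4 t=4s (window 0): DENY
  req#5 t=5s (window 0): DENY
  req#6 t=5s (window 0): DENY
  req#7 t=6s (window 0): DENY
  req#8 t=7s (window 0): DENY
  req#9 t=8s (window 1): ALLOW
  req#10 t=10s (window 1): ALLOW
  req#11 t=12s (window 1): DENY
  req#12 t=12s (window 1): DENY
  req#13 t=15s (window 1): DENY
  req#14 t=15s (window 1): DENY

Allowed counts by window: 2 2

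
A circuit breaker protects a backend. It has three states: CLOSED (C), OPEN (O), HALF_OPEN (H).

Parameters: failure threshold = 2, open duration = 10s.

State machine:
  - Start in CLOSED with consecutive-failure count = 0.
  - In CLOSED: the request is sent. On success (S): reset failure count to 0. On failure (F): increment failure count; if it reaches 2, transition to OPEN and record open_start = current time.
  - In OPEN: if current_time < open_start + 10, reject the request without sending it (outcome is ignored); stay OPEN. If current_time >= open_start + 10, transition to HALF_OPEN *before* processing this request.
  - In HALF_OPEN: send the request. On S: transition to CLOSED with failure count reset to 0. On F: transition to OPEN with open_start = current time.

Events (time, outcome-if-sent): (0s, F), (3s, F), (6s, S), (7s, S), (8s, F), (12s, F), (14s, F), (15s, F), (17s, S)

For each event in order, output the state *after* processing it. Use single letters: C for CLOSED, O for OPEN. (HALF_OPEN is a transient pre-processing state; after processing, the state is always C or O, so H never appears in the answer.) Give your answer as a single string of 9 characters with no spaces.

State after each event:
  event#1 t=0s outcome=F: state=CLOSED
  event#2 t=3s outcome=F: state=OPEN
  event#3 t=6s outcome=S: state=OPEN
  event#4 t=7s outcome=S: state=OPEN
  event#5 t=8s outcome=F: state=OPEN
  event#6 t=12s outcome=F: state=OPEN
  event#7 t=14s outcome=F: state=OPEN
  event#8 t=15s outcome=F: state=OPEN
  event#9 t=17s outcome=S: state=OPEN

Answer: COOOOOOOO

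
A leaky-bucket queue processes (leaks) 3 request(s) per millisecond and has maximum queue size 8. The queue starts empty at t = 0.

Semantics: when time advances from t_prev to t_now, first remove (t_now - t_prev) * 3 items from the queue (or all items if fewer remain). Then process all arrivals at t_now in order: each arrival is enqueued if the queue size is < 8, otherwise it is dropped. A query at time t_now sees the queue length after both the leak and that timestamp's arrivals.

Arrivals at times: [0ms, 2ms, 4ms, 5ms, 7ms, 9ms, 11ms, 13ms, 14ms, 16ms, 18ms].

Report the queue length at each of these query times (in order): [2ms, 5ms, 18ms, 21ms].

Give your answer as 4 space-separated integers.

Queue lengths at query times:
  query t=2ms: backlog = 1
  query t=5ms: backlog = 1
  query t=18ms: backlog = 1
  query t=21ms: backlog = 0

Answer: 1 1 1 0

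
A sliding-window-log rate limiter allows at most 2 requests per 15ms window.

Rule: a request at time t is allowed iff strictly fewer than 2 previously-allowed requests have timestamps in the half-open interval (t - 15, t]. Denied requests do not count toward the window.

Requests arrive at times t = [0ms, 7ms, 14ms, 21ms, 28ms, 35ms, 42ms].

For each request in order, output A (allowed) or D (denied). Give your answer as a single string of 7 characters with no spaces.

Answer: AADAADA

Derivation:
Tracking allowed requests in the window:
  req#1 t=0ms: ALLOW
  req#2 t=7ms: ALLOW
  req#3 t=14ms: DENY
  req#4 t=21ms: ALLOW
  req#5 t=28ms: ALLOW
  req#6 t=35ms: DENY
  req#7 t=42ms: ALLOW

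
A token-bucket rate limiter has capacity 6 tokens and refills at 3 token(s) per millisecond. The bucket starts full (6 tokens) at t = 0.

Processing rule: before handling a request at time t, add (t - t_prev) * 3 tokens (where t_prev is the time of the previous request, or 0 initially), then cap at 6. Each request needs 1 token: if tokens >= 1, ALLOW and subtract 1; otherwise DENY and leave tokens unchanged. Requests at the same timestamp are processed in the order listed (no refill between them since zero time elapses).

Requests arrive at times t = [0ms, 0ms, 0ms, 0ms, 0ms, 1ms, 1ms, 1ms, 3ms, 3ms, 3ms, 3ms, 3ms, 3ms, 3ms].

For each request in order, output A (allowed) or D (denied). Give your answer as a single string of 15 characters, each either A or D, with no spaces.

Simulating step by step:
  req#1 t=0ms: ALLOW
  req#2 t=0ms: ALLOW
  req#3 t=0ms: ALLOW
  req#4 t=0ms: ALLOW
  req#5 t=0ms: ALLOW
  req#6 t=1ms: ALLOW
  req#7 t=1ms: ALLOW
  req#8 t=1ms: ALLOW
  req#9 t=3ms: ALLOW
  req#10 t=3ms: ALLOW
  req#11 t=3ms: ALLOW
  req#12 t=3ms: ALLOW
  req#13 t=3ms: ALLOW
  req#14 t=3ms: ALLOW
  req#15 t=3ms: DENY

Answer: AAAAAAAAAAAAAAD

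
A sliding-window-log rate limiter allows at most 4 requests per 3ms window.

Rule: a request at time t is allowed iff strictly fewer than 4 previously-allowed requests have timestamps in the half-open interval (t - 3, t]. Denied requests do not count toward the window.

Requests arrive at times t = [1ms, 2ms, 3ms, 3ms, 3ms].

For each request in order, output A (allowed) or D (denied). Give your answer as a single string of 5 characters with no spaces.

Answer: AAAAD

Derivation:
Tracking allowed requests in the window:
  req#1 t=1ms: ALLOW
  req#2 t=2ms: ALLOW
  req#3 t=3ms: ALLOW
  req#4 t=3ms: ALLOW
  req#5 t=3ms: DENY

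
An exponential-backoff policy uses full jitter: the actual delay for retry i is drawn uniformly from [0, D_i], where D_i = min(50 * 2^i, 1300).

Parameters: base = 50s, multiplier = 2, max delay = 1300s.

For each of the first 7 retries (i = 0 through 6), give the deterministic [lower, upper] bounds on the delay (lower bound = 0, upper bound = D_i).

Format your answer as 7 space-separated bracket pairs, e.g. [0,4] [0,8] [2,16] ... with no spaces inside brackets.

Answer: [0,50] [0,100] [0,200] [0,400] [0,800] [0,1300] [0,1300]

Derivation:
Computing bounds per retry:
  i=0: D_i=min(50*2^0,1300)=50, bounds=[0,50]
  i=1: D_i=min(50*2^1,1300)=100, bounds=[0,100]
  i=2: D_i=min(50*2^2,1300)=200, bounds=[0,200]
  i=3: D_i=min(50*2^3,1300)=400, bounds=[0,400]
  i=4: D_i=min(50*2^4,1300)=800, bounds=[0,800]
  i=5: D_i=min(50*2^5,1300)=1300, bounds=[0,1300]
  i=6: D_i=min(50*2^6,1300)=1300, bounds=[0,1300]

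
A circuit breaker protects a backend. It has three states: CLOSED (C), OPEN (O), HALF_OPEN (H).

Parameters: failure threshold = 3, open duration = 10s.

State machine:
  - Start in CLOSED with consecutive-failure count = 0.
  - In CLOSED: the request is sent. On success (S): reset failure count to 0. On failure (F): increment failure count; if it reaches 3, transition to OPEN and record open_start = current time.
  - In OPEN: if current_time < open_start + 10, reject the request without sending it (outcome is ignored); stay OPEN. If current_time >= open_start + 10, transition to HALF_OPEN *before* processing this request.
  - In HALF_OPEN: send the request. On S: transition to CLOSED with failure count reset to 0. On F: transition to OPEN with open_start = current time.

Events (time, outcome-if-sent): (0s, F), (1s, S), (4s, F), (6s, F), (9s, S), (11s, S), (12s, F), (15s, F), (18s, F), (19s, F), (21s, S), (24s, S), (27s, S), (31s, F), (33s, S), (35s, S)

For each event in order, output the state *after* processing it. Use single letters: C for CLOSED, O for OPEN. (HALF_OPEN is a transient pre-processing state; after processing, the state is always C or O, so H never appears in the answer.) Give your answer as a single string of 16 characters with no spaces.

Answer: CCCCCCCCOOOOOOOO

Derivation:
State after each event:
  event#1 t=0s outcome=F: state=CLOSED
  event#2 t=1s outcome=S: state=CLOSED
  event#3 t=4s outcome=F: state=CLOSED
  event#4 t=6s outcome=F: state=CLOSED
  event#5 t=9s outcome=S: state=CLOSED
  event#6 t=11s outcome=S: state=CLOSED
  event#7 t=12s outcome=F: state=CLOSED
  event#8 t=15s outcome=F: state=CLOSED
  event#9 t=18s outcome=F: state=OPEN
  event#10 t=19s outcome=F: state=OPEN
  event#11 t=21s outcome=S: state=OPEN
  event#12 t=24s outcome=S: state=OPEN
  event#13 t=27s outcome=S: state=OPEN
  event#14 t=31s outcome=F: state=OPEN
  event#15 t=33s outcome=S: state=OPEN
  event#16 t=35s outcome=S: state=OPEN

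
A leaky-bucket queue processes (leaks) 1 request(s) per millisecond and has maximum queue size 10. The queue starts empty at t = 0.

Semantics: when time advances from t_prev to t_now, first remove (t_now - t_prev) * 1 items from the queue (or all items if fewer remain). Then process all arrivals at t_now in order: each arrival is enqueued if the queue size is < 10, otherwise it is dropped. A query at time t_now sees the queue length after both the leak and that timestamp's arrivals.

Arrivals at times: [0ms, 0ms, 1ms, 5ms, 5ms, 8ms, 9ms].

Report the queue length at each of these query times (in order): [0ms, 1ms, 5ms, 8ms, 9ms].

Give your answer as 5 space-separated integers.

Queue lengths at query times:
  query t=0ms: backlog = 2
  query t=1ms: backlog = 2
  query t=5ms: backlog = 2
  query t=8ms: backlog = 1
  query t=9ms: backlog = 1

Answer: 2 2 2 1 1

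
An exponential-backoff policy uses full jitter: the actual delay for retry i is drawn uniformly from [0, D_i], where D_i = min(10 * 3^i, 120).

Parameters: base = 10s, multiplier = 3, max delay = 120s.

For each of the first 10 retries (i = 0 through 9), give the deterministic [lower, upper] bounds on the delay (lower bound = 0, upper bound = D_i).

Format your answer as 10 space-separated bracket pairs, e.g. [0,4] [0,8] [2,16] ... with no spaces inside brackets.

Answer: [0,10] [0,30] [0,90] [0,120] [0,120] [0,120] [0,120] [0,120] [0,120] [0,120]

Derivation:
Computing bounds per retry:
  i=0: D_i=min(10*3^0,120)=10, bounds=[0,10]
  i=1: D_i=min(10*3^1,120)=30, bounds=[0,30]
  i=2: D_i=min(10*3^2,120)=90, bounds=[0,90]
  i=3: D_i=min(10*3^3,120)=120, bounds=[0,120]
  i=4: D_i=min(10*3^4,120)=120, bounds=[0,120]
  i=5: D_i=min(10*3^5,120)=120, bounds=[0,120]
  i=6: D_i=min(10*3^6,120)=120, bounds=[0,120]
  i=7: D_i=min(10*3^7,120)=120, bounds=[0,120]
  i=8: D_i=min(10*3^8,120)=120, bounds=[0,120]
  i=9: D_i=min(10*3^9,120)=120, bounds=[0,120]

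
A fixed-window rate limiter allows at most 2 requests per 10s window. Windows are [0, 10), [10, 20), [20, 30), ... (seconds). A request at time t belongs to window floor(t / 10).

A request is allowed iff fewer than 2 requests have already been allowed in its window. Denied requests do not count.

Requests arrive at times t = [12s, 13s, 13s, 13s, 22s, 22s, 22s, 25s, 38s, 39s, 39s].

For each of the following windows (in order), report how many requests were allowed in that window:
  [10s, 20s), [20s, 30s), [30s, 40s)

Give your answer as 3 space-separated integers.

Processing requests:
  req#1 t=12s (window 1): ALLOW
  req#2 t=13s (window 1): ALLOW
  req#3 t=13s (window 1): DENY
  req#4 t=13s (window 1): DENY
  req#5 t=22s (window 2): ALLOW
  req#6 t=22s (window 2): ALLOW
  req#7 t=22s (window 2): DENY
  req#8 t=25s (window 2): DENY
  req#9 t=38s (window 3): ALLOW
  req#10 t=39s (window 3): ALLOW
  req#11 t=39s (window 3): DENY

Allowed counts by window: 2 2 2

Answer: 2 2 2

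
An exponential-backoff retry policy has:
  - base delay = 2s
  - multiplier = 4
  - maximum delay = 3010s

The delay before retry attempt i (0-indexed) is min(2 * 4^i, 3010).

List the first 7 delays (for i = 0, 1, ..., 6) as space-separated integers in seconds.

Computing each delay:
  i=0: min(2*4^0, 3010) = 2
  i=1: min(2*4^1, 3010) = 8
  i=2: min(2*4^2, 3010) = 32
  i=3: min(2*4^3, 3010) = 128
  i=4: min(2*4^4, 3010) = 512
  i=5: min(2*4^5, 3010) = 2048
  i=6: min(2*4^6, 3010) = 3010

Answer: 2 8 32 128 512 2048 3010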